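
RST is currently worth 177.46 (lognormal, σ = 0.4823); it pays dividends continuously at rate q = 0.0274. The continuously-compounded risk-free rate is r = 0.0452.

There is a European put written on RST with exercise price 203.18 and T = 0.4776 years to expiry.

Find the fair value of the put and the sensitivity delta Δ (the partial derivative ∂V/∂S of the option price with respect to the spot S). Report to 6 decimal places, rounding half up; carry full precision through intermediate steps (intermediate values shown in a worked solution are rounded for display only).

σ√T = 0.4823·√0.4776 = 0.333311
d₁ = (ln(S/K) + (r−q+σ²/2)T) / (σ√T) = (ln(177.46/203.18) + (0.0452−0.0274+0.4823²/2)·0.4776) / 0.333311 = (-0.135347 + 0.064049) / 0.333311 = -0.213908
d₂ = d₁ − σ√T = -0.213908 − 0.333311 = -0.547218
e^{−rT} = 0.978644
e^{−qT} = 0.986999
N(−d₁) = 0.584690,  N(−d₂) = 0.707886
Put price V = K·e^{−rT}·N(−d₂) − S·e^{−qT}·N(−d₁) = 140.756588 − 102.410195 = 38.346393
Δ = −e^{−qT}·N(−d₁) = -0.577089

price = 38.346393
Δ = -0.577089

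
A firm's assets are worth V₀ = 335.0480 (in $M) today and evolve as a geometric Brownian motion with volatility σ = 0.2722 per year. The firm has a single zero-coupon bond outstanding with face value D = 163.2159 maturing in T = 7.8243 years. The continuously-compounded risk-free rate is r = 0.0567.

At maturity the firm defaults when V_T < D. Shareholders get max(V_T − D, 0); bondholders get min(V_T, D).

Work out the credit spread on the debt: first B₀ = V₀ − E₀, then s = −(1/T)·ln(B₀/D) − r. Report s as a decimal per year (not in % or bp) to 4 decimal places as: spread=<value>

spread=0.0046

Apply the equity-as-call identities (strike 163.2159, horizon 7.8243 years):
d₁ = [ln(V₀/D) + (r + σ²/2)T] / (σ√T)
   = [ln(335.0480/163.2159) + (0.0567 + 0.5·0.2722²)·7.8243] / (0.2722·√7.8243)
   = [0.719200 + 0.733500] / 0.761396 = 1.907942
d₂ = d₁ − σ√T = 1.907942 − 0.761396 = 1.146545
N(d₁) = 0.971801,  N(d₂) = 0.874215,  e^(−rT) = 0.641698
E₀ = V₀·N(d₁) − D·e^(−rT)·N(d₂)
   = 335.0480·0.971801 − 163.2159·0.641698·0.874215 = 234.038681
B₀ = V₀ − E₀ = 335.0480 − 234.038681 = 101.009319
spread = −(1/T)·ln(B₀/D) − r = −(1/7.8243)·ln(101.009319/163.2159) − 0.0567 = 0.00462959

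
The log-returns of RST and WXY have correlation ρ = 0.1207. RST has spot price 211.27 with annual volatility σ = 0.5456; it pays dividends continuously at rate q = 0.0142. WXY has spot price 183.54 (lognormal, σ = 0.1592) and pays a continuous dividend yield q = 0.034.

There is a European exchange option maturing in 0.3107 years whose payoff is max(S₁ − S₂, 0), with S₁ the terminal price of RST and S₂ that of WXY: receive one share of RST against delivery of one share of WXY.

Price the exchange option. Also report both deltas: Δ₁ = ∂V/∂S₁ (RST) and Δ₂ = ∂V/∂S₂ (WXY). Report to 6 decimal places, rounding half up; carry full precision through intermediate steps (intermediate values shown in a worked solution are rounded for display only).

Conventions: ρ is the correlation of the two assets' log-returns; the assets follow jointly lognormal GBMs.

σ_eff = √(σ₁² + σ₂² − 2ρσ₁σ₂) = √(0.5456² + 0.1592² − 2·0.1207·0.5456·0.1592) = 0.549596
d₁ = (ln(S₁/S₂) + (q₂ − q₁ + σ_eff²/2)T) / (σ_eff√T) = (ln(211.27/183.54) + (0.034 − 0.0142 + 0.151028)·0.3107) / 0.306348 = 0.632551
d₂ = d₁ − σ_eff√T = 0.632551 − 0.306348 = 0.326204
N(d₁) = 0.736487,  N(d₂) = 0.627865
V = S₁·e^{−q₁T}·N(d₁) − S₂·e^{−q₂T}·N(d₂) = 154.912567 − 114.027382 = 40.885185
Key observation: no risk-free rate is needed — with the second asset as numeraire the exchange option is a call on the ratio S₁/S₂, and r cancels out of the value.
Δ₁ = e^{−q₁T}·N(d₁) = 0.733245;  Δ₂ = −e^{−q₂T}·N(d₂) = -0.621267

exchange price = 40.885185
Δ1 = 0.733245
Δ2 = -0.621267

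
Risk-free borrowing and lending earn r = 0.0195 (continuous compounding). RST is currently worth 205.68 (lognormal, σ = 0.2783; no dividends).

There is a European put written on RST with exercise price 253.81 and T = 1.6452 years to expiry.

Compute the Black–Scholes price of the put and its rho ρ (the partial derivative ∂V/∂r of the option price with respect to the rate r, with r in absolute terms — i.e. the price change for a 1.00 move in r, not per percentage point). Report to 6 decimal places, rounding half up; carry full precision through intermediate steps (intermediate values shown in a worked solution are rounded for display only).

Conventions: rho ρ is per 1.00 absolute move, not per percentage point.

price = 55.884374
ρ = -303.693607

σ√T = 0.2783·√1.6452 = 0.356962
d₁ = (ln(S/K) + (r+σ²/2)T) / (σ√T) = (ln(205.68/253.81) + (0.0195+0.2783²/2)·1.6452) / 0.356962 = (-0.210264 + 0.095793) / 0.356962 = -0.320683
d₂ = d₁ − σ√T = -0.320683 − 0.356962 = -0.677646
e^{−rT} = 0.968428
N(−d₁) = 0.625775,  N(−d₂) = 0.751002
Put price V = K·e^{−rT}·N(−d₂) − S·N(−d₁) = 184.593732 − 128.709358 = 55.884374
ρ = −K·T·e^{−rT}·N(−d₂) = -303.693607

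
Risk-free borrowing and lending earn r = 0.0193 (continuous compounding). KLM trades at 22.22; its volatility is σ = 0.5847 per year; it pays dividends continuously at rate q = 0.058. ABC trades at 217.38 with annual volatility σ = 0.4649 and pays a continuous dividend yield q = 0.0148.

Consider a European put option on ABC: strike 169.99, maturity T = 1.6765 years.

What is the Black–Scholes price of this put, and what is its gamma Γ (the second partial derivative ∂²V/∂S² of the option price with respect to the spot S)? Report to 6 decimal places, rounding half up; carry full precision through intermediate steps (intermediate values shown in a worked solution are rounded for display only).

price = 24.562124
Γ = 0.002292

σ√T = 0.4649·√1.6765 = 0.601951
d₁ = (ln(S/K) + (r−q+σ²/2)T) / (σ√T) = (ln(217.38/169.99) + (0.0193−0.0148+0.4649²/2)·1.6765) / 0.601951 = (0.245907 + 0.188717) / 0.601951 = 0.722026
d₂ = d₁ − σ√T = 0.722026 − 0.601951 = 0.120074
e^{−rT} = 0.968161
e^{−qT} = 0.975493
N(−d₁) = 0.235139,  N(−d₂) = 0.452212
Put price V = K·e^{−rT}·N(−d₂) − S·e^{−qT}·N(−d₁) = 74.424053 − 49.861930 = 24.562124
φ(d₁) = (1/√(2π))·e^{−d₁²/2} = 0.307402
Γ = e^{−qT}·φ(d₁) / (S·σ·√T) = 0.002292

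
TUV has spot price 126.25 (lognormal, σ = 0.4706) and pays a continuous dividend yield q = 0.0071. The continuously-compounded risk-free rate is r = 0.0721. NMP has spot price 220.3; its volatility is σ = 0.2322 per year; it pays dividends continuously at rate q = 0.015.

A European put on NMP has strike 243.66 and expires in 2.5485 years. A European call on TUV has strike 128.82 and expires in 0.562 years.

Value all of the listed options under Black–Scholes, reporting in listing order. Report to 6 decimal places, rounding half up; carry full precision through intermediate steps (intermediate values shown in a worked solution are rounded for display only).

price(NMP put K=243.66) = 26.076778
price(TUV call K=128.82) = 18.503794

[NMP put K=243.66]
σ√T = 0.2322·√2.5485 = 0.370685
d₁ = (ln(S/K) + (r−q+σ²/2)T) / (σ√T) = (ln(220.3/243.66) + (0.0721−0.015+0.2322²/2)·2.5485) / 0.370685 = (-0.100784 + 0.214223) / 0.370685 = 0.306027
d₂ = d₁ − σ√T = 0.306027 − 0.370685 = -0.064658
e^{−rT} = 0.832146
e^{−qT} = 0.962494
N(−d₁) = 0.379792,  N(−d₂) = 0.525777
price = K·e^{−rT}·N(−d₂) − S·e^{−qT}·N(−d₁) = 106.606938 − 80.530160 = 26.076778
[TUV call K=128.82]
σ√T = 0.4706·√0.562 = 0.352793
d₁ = (ln(S/K) + (r−q+σ²/2)T) / (σ√T) = (ln(126.25/128.82) + (0.0721−0.0071+0.4706²/2)·0.562) / 0.352793 = (-0.020152 + 0.098761) / 0.352793 = 0.222820
d₂ = d₁ − σ√T = 0.222820 − 0.352793 = -0.129973
e^{−rT} = 0.960290
e^{−qT} = 0.996018
N(d₁) = 0.588162,  N(d₂) = 0.448294
price = S·e^{−qT}·N(d₁) − K·e^{−rT}·N(d₂) = 73.959790 − 55.455995 = 18.503794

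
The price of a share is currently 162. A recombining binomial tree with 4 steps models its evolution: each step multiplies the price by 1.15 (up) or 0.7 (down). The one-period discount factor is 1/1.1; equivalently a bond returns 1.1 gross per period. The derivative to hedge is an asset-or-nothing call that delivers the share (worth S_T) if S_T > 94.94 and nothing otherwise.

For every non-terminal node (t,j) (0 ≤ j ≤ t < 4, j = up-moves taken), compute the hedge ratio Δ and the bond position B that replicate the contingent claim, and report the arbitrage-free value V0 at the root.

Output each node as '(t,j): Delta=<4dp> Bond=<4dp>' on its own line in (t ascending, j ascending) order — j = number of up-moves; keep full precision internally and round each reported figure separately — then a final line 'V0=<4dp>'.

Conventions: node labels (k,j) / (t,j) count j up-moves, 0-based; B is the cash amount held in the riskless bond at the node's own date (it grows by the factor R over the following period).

Under the risk-neutral measure, an up-move has probability p* = (R−d)/(u−d) = 0.8889 and values discount at R = 1.1.
At maturity the claim pays: V(4,0)=0.0000, V(4,1)=0.0000, V(4,2)=104.9800, V(4,3)=172.4672, V(4,4)=283.3390
(3,0): S=55.5660. Δ = (V_up−V_dn)/(S_up−S_dn) = (0.0000−0.0000)/(63.9009−38.8962) = 0.0000. V = [p*·0.0000 + (1−p*)·0.0000]/1.1 = 0.0000. B = V − Δ·S = 0.0000.
(3,1): S=91.2870. Δ = (V_up−V_dn)/(S_up−S_dn) = (104.9800−0.0000)/(104.9800−63.9009) = 2.5556. V = [p*·104.9800 + (1−p*)·0.0000]/1.1 = 84.8324. B = V − Δ·S = -148.4566.
(3,2): S=149.9715. Δ = (V_up−V_dn)/(S_up−S_dn) = (172.4672−104.9800)/(172.4672−104.9800) = 1.0000. V = [p*·172.4672 + (1−p*)·104.9800]/1.1 = 149.9715. B = V − Δ·S = 0.0000.
(3,3): S=246.3817. Δ = (V_up−V_dn)/(S_up−S_dn) = (283.3390−172.4672)/(283.3390−172.4672) = 1.0000. V = [p*·283.3390 + (1−p*)·172.4672]/1.1 = 246.3817. B = V − Δ·S = 0.0000.
(2,0): S=79.3800. Δ = (V_up−V_dn)/(S_up−S_dn) = (84.8324−0.0000)/(91.2870−55.5660) = 2.3749. V = [p*·84.8324 + (1−p*)·0.0000]/1.1 = 68.5514. B = V − Δ·S = -119.9650.
(2,1): S=130.4100. Δ = (V_up−V_dn)/(S_up−S_dn) = (149.9715−84.8324)/(149.9715−91.2870) = 1.1100. V = [p*·149.9715 + (1−p*)·84.8324]/1.1 = 129.7580. B = V − Δ·S = -14.9956.
(2,2): S=214.2450. Δ = (V_up−V_dn)/(S_up−S_dn) = (246.3817−149.9715)/(246.3817−149.9715) = 1.0000. V = [p*·246.3817 + (1−p*)·149.9715]/1.1 = 214.2450. B = V − Δ·S = 0.0000.
(1,0): S=113.4000. Δ = (V_up−V_dn)/(S_up−S_dn) = (129.7580−68.5514)/(130.4100−79.3800) = 1.1994. V = [p*·129.7580 + (1−p*)·68.5514]/1.1 = 111.7793. B = V − Δ·S = -24.2353.
(1,1): S=186.3000. Δ = (V_up−V_dn)/(S_up−S_dn) = (214.2450−129.7580)/(214.2450−130.4100) = 1.0078. V = [p*·214.2450 + (1−p*)·129.7580]/1.1 = 186.2341. B = V − Δ·S = -1.5147.
(0,0): S=162.0000. Δ = (V_up−V_dn)/(S_up−S_dn) = (186.2341−111.7793)/(186.3000−113.4000) = 1.0213. V = [p*·186.2341 + (1−p*)·111.7793]/1.1 = 161.7831. B = V − Δ·S = -3.6720.
Sanity check at the root: Δ(0,0)·S0 + B(0,0) reproduces V0 = 161.7831.

(0,0): Delta=1.0213 Bond=-3.6720
(1,0): Delta=1.1994 Bond=-24.2353
(1,1): Delta=1.0078 Bond=-1.5147
(2,0): Delta=2.3749 Bond=-119.9650
(2,1): Delta=1.1100 Bond=-14.9956
(2,2): Delta=1.0000 Bond=0.0000
(3,0): Delta=0.0000 Bond=0.0000
(3,1): Delta=2.5556 Bond=-148.4566
(3,2): Delta=1.0000 Bond=0.0000
(3,3): Delta=1.0000 Bond=0.0000
V0=161.7831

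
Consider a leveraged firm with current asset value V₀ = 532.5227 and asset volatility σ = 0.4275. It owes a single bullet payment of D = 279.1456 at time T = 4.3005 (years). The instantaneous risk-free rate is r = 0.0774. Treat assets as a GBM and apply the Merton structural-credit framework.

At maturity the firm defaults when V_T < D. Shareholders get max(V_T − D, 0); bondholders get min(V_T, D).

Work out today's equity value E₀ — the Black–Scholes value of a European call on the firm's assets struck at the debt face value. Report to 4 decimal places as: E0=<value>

E0=350.8876

Equity is a call on the firm's assets struck at D = 279.1456:
d₁ = [ln(V₀/D) + (r + σ²/2)T] / (σ√T)
   = [ln(532.5227/279.1456) + (0.0774 + 0.5·0.4275²)·4.3005] / (0.4275·√4.3005)
   = [0.645892 + 0.725830] / 0.886534 = 1.547286
d₂ = d₁ − σ√T = 1.547286 − 0.886534 = 0.660752
N(d₁) = 0.939103,  N(d₂) = 0.745614,  e^(−rT) = 0.716871
E₀ = V₀·N(d₁) − D·e^(−rT)·N(d₂)
   = 532.5227·0.939103 − 279.1456·0.716871·0.745614 = 350.887599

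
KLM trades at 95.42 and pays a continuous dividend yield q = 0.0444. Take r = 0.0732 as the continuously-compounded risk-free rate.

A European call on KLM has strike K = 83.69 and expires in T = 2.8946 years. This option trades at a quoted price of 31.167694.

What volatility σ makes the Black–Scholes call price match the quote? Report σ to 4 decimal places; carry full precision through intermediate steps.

sigma = 0.4419

At σ = 0.4419 the Black–Scholes value reproduces the quote:
σ√T = 0.4419·√2.8946 = 0.751828
d₁ = (ln(S/K) + (r−q+σ²/2)T) / (σ√T) = (ln(95.42/83.69) + (0.0732−0.0444+0.4419²/2)·2.8946) / 0.751828 = (0.131169 + 0.365987) / 0.751828 = 0.661263
d₂ = d₁ − σ√T = 0.661263 − 0.751828 = -0.090565
e^{−rT} = 0.809058
e^{−qT} = 0.879396
N(d₁) = 0.745778,  N(d₂) = 0.463919
V = S·e^{−qT}·N(d₁) − K·e^{−rT}·N(d₂) = 62.579688 − 31.411994 = 31.167694 (the quoted price), and the Black–Scholes price is strictly increasing in σ, so σ is unique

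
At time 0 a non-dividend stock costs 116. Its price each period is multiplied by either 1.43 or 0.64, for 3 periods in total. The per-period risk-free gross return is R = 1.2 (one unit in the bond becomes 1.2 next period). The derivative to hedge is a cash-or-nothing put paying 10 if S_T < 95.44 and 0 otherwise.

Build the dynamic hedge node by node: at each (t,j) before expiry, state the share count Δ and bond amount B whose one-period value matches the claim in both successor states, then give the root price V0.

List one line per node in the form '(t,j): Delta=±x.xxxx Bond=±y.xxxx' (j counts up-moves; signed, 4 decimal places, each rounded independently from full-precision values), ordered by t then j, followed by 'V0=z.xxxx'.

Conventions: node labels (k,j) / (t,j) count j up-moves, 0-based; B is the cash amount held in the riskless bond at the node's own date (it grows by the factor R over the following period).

Arbitrage-free pricing uses the up-move probability p* = (R−d)/(u−d) = 0.7089, discounting each step at R = 1.2.
Expiry values: V(3,0)=10.0000, V(3,1)=10.0000, V(3,2)=0.0000, V(3,3)=0.0000
Node (2,0) S=47.5136: V=(p*·10.0000+(1−p*)·10.0000)/1.2=8.3333; Δ=(10.0000−10.0000)/(67.9444−30.4087)=0.0000; B=V−Δ·S=8.3333
Node (2,1) S=106.1632: V=(p*·0.0000+(1−p*)·10.0000)/1.2=2.4262; Δ=(0.0000−10.0000)/(151.8134−67.9444)=-0.1192; B=V−Δ·S=15.0844
Node (2,2) S=237.2084: V=(p*·0.0000+(1−p*)·0.0000)/1.2=0.0000; Δ=(0.0000−0.0000)/(339.2080−151.8134)=0.0000; B=V−Δ·S=0.0000
Node (1,0) S=74.2400: V=(p*·2.4262+(1−p*)·8.3333)/1.2=3.4550; Δ=(2.4262−8.3333)/(106.1632−47.5136)=-0.1007; B=V−Δ·S=10.9324
Node (1,1) S=165.8800: V=(p*·0.0000+(1−p*)·2.4262)/1.2=0.5886; Δ=(0.0000−2.4262)/(237.2084−106.1632)=-0.0185; B=V−Δ·S=3.6597
Node (0,0) S=116.0000: V=(p*·0.5886+(1−p*)·3.4550)/1.2=1.1859; Δ=(0.5886−3.4550)/(165.8800−74.2400)=-0.0313; B=V−Δ·S=4.8142
Check: Δ(0,0)·S0 + B(0,0) = 1.1859 = V0.

(0,0): Delta=-0.0313 Bond=4.8142
(1,0): Delta=-0.1007 Bond=10.9324
(1,1): Delta=-0.0185 Bond=3.6597
(2,0): Delta=0.0000 Bond=8.3333
(2,1): Delta=-0.1192 Bond=15.0844
(2,2): Delta=0.0000 Bond=0.0000
V0=1.1859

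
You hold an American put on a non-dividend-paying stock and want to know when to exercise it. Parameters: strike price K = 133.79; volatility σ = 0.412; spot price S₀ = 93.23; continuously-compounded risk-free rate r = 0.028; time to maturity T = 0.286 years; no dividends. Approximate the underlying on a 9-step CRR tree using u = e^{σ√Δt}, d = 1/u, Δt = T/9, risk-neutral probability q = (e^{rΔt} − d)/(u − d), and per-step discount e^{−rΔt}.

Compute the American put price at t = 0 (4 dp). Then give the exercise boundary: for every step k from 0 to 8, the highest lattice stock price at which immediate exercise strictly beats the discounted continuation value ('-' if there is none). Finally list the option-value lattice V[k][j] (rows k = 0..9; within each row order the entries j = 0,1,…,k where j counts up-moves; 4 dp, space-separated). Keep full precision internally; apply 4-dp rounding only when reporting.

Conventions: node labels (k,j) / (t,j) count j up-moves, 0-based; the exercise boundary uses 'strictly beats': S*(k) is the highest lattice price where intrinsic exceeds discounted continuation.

params: Δt=0.03178 u=1.07621 d=0.92919 q=0.48770 e^(-rΔt)=0.99911
t_9 payoffs: 85.6521 78.0355 69.2137 58.9961 47.1618 33.4551 17.5795 0.0000 0.0000 0.0000
t_8: node(8,0) S=51.8064 payoff=81.9836 vs cont=81.8646 → 81.9836 [stop]  node(8,1) S=60.0035 payoff=73.7865 vs cont=73.6675 → 73.7865 [stop]  node(8,2) S=69.4976 payoff=64.2924 vs cont=64.1734 → 64.2924 [stop]  node(8,3) S=80.4938 payoff=53.2962 vs cont=53.1772 → 53.2962 [stop]  node(8,4) S=93.2300 payoff=40.5600 vs cont=40.4410 → 40.5600 [stop]  node(8,5) S=107.9813 payoff=25.8087 vs cont=25.6897 → 25.8087 [stop]  node(8,6) S=125.0667 payoff=8.7233 vs cont=8.9980 → 8.9980 [wait]  node(8,7) S=144.8554 payoff=0.0000 vs cont=0.0000 → 0.0000 [wait]  node(8,8) S=167.7752 payoff=0.0000 vs cont=0.0000 → 0.0000 [wait]  ⇒ S*(8)=107.9813
t_7: node(7,0) S=55.7545 payoff=78.0355 vs cont=77.9165 → 78.0355 [stop]  node(7,1) S=64.5763 payoff=69.2137 vs cont=69.0947 → 69.2137 [stop]  node(7,2) S=74.7939 payoff=58.9961 vs cont=58.8771 → 58.9961 [stop]  node(7,3) S=86.6282 payoff=47.1618 vs cont=47.0428 → 47.1618 [stop]  node(7,4) S=100.3349 payoff=33.4551 vs cont=33.3361 → 33.4551 [stop]  node(7,5) S=116.2105 payoff=17.5795 vs cont=17.5944 → 17.5944 [wait]  node(7,6) S=134.5979 payoff=0.0000 vs cont=4.6055 → 4.6055 [wait]  node(7,7) S=155.8947 payoff=0.0000 vs cont=0.0000 → 0.0000 [wait]  ⇒ S*(7)=100.3349
t_6: node(6,0) S=60.0035 payoff=73.7865 vs cont=73.6675 → 73.7865 [stop]  node(6,1) S=69.4976 payoff=64.2924 vs cont=64.1734 → 64.2924 [stop]  node(6,2) S=80.4938 payoff=53.2962 vs cont=53.1772 → 53.2962 [stop]  node(6,3) S=93.2300 payoff=40.5600 vs cont=40.4410 → 40.5600 [stop]  node(6,4) S=107.9813 payoff=25.8087 vs cont=25.6969 → 25.8087 [stop]  node(6,5) S=125.0667 payoff=8.7233 vs cont=11.2497 → 11.2497 [wait]  node(6,6) S=144.8554 payoff=0.0000 vs cont=2.3573 → 2.3573 [wait]  ⇒ S*(6)=107.9813
t_5: node(5,0) S=64.5763 payoff=69.2137 vs cont=69.0947 → 69.2137 [stop]  node(5,1) S=74.7939 payoff=58.9961 vs cont=58.8771 → 58.9961 [stop]  node(5,2) S=86.6282 payoff=47.1618 vs cont=47.0428 → 47.1618 [stop]  node(5,3) S=100.3349 payoff=33.4551 vs cont=33.3361 → 33.4551 [stop]  node(5,4) S=116.2105 payoff=17.5795 vs cont=18.6916 → 18.6916 [wait]  node(5,5) S=134.5979 payoff=0.0000 vs cont=6.9067 → 6.9067 [wait]  ⇒ S*(5)=100.3349
t_4: node(4,0) S=69.4976 payoff=64.2924 vs cont=64.1734 → 64.2924 [stop]  node(4,1) S=80.4938 payoff=53.2962 vs cont=53.1772 → 53.2962 [stop]  node(4,2) S=93.2300 payoff=40.5600 vs cont=40.4410 → 40.5600 [stop]  node(4,3) S=107.9813 payoff=25.8087 vs cont=26.2315 → 26.2315 [wait]  node(4,4) S=125.0667 payoff=8.7233 vs cont=12.9326 → 12.9326 [wait]  ⇒ S*(4)=93.2300
t_3: node(3,0) S=74.7939 payoff=58.9961 vs cont=58.8771 → 58.9961 [stop]  node(3,1) S=86.6282 payoff=47.1618 vs cont=47.0428 → 47.1618 [stop]  node(3,2) S=100.3349 payoff=33.4551 vs cont=33.5421 → 33.5421 [wait]  node(3,3) S=116.2105 payoff=17.5795 vs cont=19.7280 → 19.7280 [wait]  ⇒ S*(3)=86.6282
t_2: node(2,0) S=80.4938 payoff=53.2962 vs cont=53.1772 → 53.2962 [stop]  node(2,1) S=93.2300 payoff=40.5600 vs cont=40.4834 → 40.5600 [stop]  node(2,2) S=107.9813 payoff=25.8087 vs cont=26.7811 → 26.7811 [wait]  ⇒ S*(2)=93.2300
t_1: node(1,0) S=86.6282 payoff=47.1618 vs cont=47.0428 → 47.1618 [stop]  node(1,1) S=100.3349 payoff=33.4551 vs cont=33.8099 → 33.8099 [wait]  ⇒ S*(1)=86.6282
t_0: node(0,0) S=93.2300 payoff=40.5600 vs cont=40.6139 → 40.6139 [wait]  ⇒ S*(0)=-

price = 40.6139
boundary = - 86.6282 93.2300 86.6282 93.2300 100.3349 107.9813 100.3349 107.9813
tree:
40.6139
47.1618 33.8099
53.2962 40.5600 26.7811
58.9961 47.1618 33.5421 19.7280
64.2924 53.2962 40.5600 26.2315 12.9326
69.2137 58.9961 47.1618 33.4551 18.6916 6.9067
73.7865 64.2924 53.2962 40.5600 25.8087 11.2497 2.3573
78.0355 69.2137 58.9961 47.1618 33.4551 17.5944 4.6055 0.0000
81.9836 73.7865 64.2924 53.2962 40.5600 25.8087 8.9980 0.0000 0.0000
85.6521 78.0355 69.2137 58.9961 47.1618 33.4551 17.5795 0.0000 0.0000 0.0000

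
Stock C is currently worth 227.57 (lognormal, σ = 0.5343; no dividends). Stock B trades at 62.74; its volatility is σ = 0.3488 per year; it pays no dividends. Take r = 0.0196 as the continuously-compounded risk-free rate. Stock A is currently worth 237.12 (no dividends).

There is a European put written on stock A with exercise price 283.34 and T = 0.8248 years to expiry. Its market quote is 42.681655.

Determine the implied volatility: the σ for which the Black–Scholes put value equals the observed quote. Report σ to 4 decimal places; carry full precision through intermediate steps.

At σ = 0.1249 the Black–Scholes value reproduces the quote:
σ√T = 0.1249·√0.8248 = 0.113432
d₁ = (ln(S/K) + (r+σ²/2)T) / (σ√T) = (ln(237.12/283.34) + (0.0196+0.1249²/2)·0.8248) / 0.113432 = (-0.178081 + 0.022600) / 0.113432 = -1.370701
d₂ = d₁ − σ√T = -1.370701 − 0.113432 = -1.484133
e^{−rT} = 0.983964
N(−d₁) = 0.914766,  N(−d₂) = 0.931113
V = K·e^{−rT}·N(−d₂) − S·N(−d₁) = 259.590930 − 216.909275 = 42.681655 (equal to the quote); since ∂V/∂σ > 0 for all σ, the implied volatility is unique

sigma = 0.1249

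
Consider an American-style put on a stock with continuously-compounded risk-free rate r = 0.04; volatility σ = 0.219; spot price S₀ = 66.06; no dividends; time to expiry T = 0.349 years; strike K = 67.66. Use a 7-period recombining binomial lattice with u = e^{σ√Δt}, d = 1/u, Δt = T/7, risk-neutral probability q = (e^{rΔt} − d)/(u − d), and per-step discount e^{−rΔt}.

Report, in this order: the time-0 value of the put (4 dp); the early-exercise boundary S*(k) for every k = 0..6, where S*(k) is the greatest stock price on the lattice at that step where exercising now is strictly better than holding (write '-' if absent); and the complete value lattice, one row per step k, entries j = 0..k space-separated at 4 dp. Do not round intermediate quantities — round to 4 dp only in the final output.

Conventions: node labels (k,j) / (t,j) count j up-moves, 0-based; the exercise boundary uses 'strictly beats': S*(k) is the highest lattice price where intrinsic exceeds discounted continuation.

price = 3.9209
boundary = - - - 57.0463 59.9052 57.0463 59.9052
tree:
3.9209
5.6730 2.2405
7.9194 3.5213 1.0097
10.6137 5.3429 1.7721 0.2759
13.3361 7.7548 3.0297 0.5620 0.0000
15.9286 10.6137 4.9895 1.1450 0.0000 0.0000
18.3975 13.3361 7.7548 2.3328 0.0000 0.0000 0.0000
20.7484 15.9286 10.6137 4.7526 0.0000 0.0000 0.0000 0.0000

Δt=0.04986  u=1.05012  d=0.95228  q=0.50818  discount=0.99801
step 7 (expiry): payoffs max(K−S,0) = 20.7484 15.9286 10.6137 4.7526 0.0000 0.0000 0.0000 0.0000
step 6: (k=6,j=0): S=49.2625, K−S=18.3975, hold=18.2627 ⇒ V=18.3975 exercise | (k=6,j=1): S=54.3239, K−S=13.3361, hold=13.2013 ⇒ V=13.3361 exercise | (k=6,j=2): S=59.9052, K−S=7.7548, hold=7.6200 ⇒ V=7.7548 exercise | (k=6,j=3): S=66.0600, K−S=1.6000, hold=2.3328 ⇒ V=2.3328 continue | (k=6,j=4): S=72.8471, K−S=0.0000, hold=0.0000 ⇒ V=0.0000 continue | (k=6,j=5): S=80.3316, K−S=0.0000, hold=0.0000 ⇒ V=0.0000 continue | (k=6,j=6): S=88.5850, K−S=0.0000, hold=0.0000 ⇒ V=0.0000 continue  boundary S*=59.9052
step 5: (k=5,j=0): S=51.7314, K−S=15.9286, hold=15.7938 ⇒ V=15.9286 exercise | (k=5,j=1): S=57.0463, K−S=10.6137, hold=10.4789 ⇒ V=10.6137 exercise | (k=5,j=2): S=62.9074, K−S=4.7526, hold=4.9895 ⇒ V=4.9895 continue | (k=5,j=3): S=69.3706, K−S=0.0000, hold=1.1450 ⇒ V=1.1450 continue | (k=5,j=4): S=76.4979, K−S=0.0000, hold=0.0000 ⇒ V=0.0000 continue | (k=5,j=5): S=84.3574, K−S=0.0000, hold=0.0000 ⇒ V=0.0000 continue  boundary S*=57.0463
step 4: (k=4,j=0): S=54.3239, K−S=13.3361, hold=13.2013 ⇒ V=13.3361 exercise | (k=4,j=1): S=59.9052, K−S=7.7548, hold=7.7401 ⇒ V=7.7548 exercise | (k=4,j=2): S=66.0600, K−S=1.6000, hold=3.0297 ⇒ V=3.0297 continue | (k=4,j=3): S=72.8471, K−S=0.0000, hold=0.5620 ⇒ V=0.5620 continue | (k=4,j=4): S=80.3316, K−S=0.0000, hold=0.0000 ⇒ V=0.0000 continue  boundary S*=59.9052
step 3: (k=3,j=0): S=57.0463, K−S=10.6137, hold=10.4789 ⇒ V=10.6137 exercise | (k=3,j=1): S=62.9074, K−S=4.7526, hold=5.3429 ⇒ V=5.3429 continue | (k=3,j=2): S=69.3706, K−S=0.0000, hold=1.7721 ⇒ V=1.7721 continue | (k=3,j=3): S=76.4979, K−S=0.0000, hold=0.2759 ⇒ V=0.2759 continue  boundary S*=57.0463
step 2: (k=2,j=0): S=59.9052, K−S=7.7548, hold=7.9194 ⇒ V=7.9194 continue | (k=2,j=1): S=66.0600, K−S=1.6000, hold=3.5213 ⇒ V=3.5213 continue | (k=2,j=2): S=72.8471, K−S=0.0000, hold=1.0097 ⇒ V=1.0097 continue  boundary S*=-
step 1: (k=1,j=0): S=62.9074, K−S=4.7526, hold=5.6730 ⇒ V=5.6730 continue | (k=1,j=1): S=69.3706, K−S=0.0000, hold=2.2405 ⇒ V=2.2405 continue  boundary S*=-
step 0: (k=0,j=0): S=66.0600, K−S=1.6000, hold=3.9209 ⇒ V=3.9209 continue  boundary S*=-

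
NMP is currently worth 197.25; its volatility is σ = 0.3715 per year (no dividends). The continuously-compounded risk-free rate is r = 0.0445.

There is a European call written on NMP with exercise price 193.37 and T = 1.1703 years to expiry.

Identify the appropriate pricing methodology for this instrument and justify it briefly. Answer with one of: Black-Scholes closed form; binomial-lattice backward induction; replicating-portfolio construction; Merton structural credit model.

framework: Black-Scholes closed form

Key observation: with NMP following a GBM at constant σ and r, the European call struck at 193.37 prices in closed form — nothing here needs a stepwise model or a balance sheet.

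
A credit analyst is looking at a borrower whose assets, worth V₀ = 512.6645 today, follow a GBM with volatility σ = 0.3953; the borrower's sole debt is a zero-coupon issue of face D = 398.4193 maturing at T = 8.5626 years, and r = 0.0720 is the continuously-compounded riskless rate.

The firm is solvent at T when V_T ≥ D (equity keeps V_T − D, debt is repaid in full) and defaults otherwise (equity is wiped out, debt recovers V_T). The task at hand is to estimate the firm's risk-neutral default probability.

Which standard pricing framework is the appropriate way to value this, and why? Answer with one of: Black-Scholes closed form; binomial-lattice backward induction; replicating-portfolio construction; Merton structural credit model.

Key observation: the question is about default risk generated by asset-value dynamics against a debt face of 398.4193 — the structural framework prices exactly that.

framework: Merton structural credit model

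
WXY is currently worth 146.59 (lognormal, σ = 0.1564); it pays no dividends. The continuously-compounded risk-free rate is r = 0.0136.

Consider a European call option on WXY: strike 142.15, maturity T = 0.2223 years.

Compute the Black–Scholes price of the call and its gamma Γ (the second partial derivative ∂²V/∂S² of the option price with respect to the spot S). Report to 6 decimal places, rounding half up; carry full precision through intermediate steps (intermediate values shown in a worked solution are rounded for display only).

price = 7.111386
Γ = 0.032651

σ√T = 0.1564·√0.2223 = 0.073741
d₁ = (ln(S/K) + (r+σ²/2)T) / (σ√T) = (ln(146.59/142.15) + (0.0136+0.1564²/2)·0.2223) / 0.073741 = (0.030757 + 0.005742) / 0.073741 = 0.494963
d₂ = d₁ − σ√T = 0.494963 − 0.073741 = 0.421222
e^{−rT} = 0.996981
N(d₁) = 0.689687,  N(d₂) = 0.663204
Call price V = S·N(d₁) − K·e^{−rT}·N(d₂) = 101.101199 − 93.989813 = 7.111386
φ(d₁) = (1/√(2π))·e^{−d₁²/2} = 0.352949
Γ = φ(d₁) / (S·σ·√T) = 0.032651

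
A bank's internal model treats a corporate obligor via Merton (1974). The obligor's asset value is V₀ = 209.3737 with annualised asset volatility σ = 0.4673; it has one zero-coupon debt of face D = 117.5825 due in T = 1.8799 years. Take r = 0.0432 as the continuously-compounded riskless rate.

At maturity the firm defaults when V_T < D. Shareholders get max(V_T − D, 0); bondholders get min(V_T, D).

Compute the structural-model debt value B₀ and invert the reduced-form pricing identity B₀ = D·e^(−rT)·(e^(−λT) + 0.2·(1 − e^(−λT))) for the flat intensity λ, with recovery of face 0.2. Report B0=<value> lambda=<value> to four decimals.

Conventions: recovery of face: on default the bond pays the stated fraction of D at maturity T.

With assets at 209.3737 and a single debt payment of 117.5825 at 1.8799 years:
d₁ = [ln(V₀/D) + (r + σ²/2)T] / (σ√T)
   = [ln(209.3737/117.5825) + (0.0432 + 0.5·0.4673²)·1.8799] / (0.4673·√1.8799)
   = [0.576980 + 0.286468] / 0.640712 = 1.347638
d₂ = d₁ − σ√T = 1.347638 − 0.640712 = 0.706925
N(d₁) = 0.911113,  N(d₂) = 0.760194,  e^(−rT) = 0.921999
E₀ = V₀·N(d₁) − D·e^(−rT)·N(d₂)
   = 209.3737·0.911113 − 117.5825·0.921999·0.760194 = 108.349744
B₀ = V₀ − E₀ = 209.3737 − 108.349744 = 101.023956
e^(−λT) = (B₀·e^(rT)/D − 0.2)/(1 − 0.2) = (101.0240·1.084600/117.5825 − 0.2)/0.8 = 0.91482764
λ = −ln(0.91482764)/1.8799 = 0.047353

B0=101.0240 lambda=0.0474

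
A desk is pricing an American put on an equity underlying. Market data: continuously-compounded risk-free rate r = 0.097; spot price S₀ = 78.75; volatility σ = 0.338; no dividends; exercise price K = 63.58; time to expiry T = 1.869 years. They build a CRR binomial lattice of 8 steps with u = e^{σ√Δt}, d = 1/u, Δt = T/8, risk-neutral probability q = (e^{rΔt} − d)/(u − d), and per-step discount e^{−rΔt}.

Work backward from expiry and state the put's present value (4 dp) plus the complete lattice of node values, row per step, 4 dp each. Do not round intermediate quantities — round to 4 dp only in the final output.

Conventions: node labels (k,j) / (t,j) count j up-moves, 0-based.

Δt=0.23362, u=1.17747, d=0.84928, q=0.52908, disc=e^(-rΔt)=0.97759
k=8 terminal: V=max(K-S,0) → 42.2672 34.0310 22.6120 6.7801 0.0000 0.0000 0.0000 0.0000 0.0000
k=7: j=0 S=25.0952 intr=38.4848 cont=37.0602 V=38.4848[EX]; j=1 S=34.7932 intr=28.7868 cont=27.3622 V=28.7868[EX]; j=2 S=48.2388 intr=15.3412 cont=13.9166 V=15.3412[EX]; j=3 S=66.8805 intr=0.0000 cont=3.1213 V=3.1213[hold]; j=4 S=92.7261 intr=0.0000 cont=0.0000 V=0.0000[hold]; j=5 S=128.5596 intr=0.0000 cont=0.0000 V=0.0000[hold]; j=6 S=178.2409 intr=0.0000 cont=0.0000 V=0.0000[hold]; j=7 S=247.1212 intr=0.0000 cont=0.0000 V=0.0000[hold]
k=6: j=0 S=29.5490 intr=34.0310 cont=32.6064 V=34.0310[EX]; j=1 S=40.9680 intr=22.6120 cont=21.1873 V=22.6120[EX]; j=2 S=56.7999 intr=6.7801 cont=8.6770 V=8.6770[hold]; j=3 S=78.7500 intr=0.0000 cont=1.4369 V=1.4369[hold]; j=4 S=109.1826 intr=0.0000 cont=0.0000 V=0.0000[hold]; j=5 S=151.3756 intr=0.0000 cont=0.0000 V=0.0000[hold]; j=6 S=209.8740 intr=0.0000 cont=0.0000 V=0.0000[hold]
k=5: j=0 S=34.7932 intr=28.7868 cont=27.3622 V=28.7868[EX]; j=1 S=48.2388 intr=15.3412 cont=14.8977 V=15.3412[EX]; j=2 S=66.8805 intr=0.0000 cont=4.7378 V=4.7378[hold]; j=3 S=92.7261 intr=0.0000 cont=0.6615 V=0.6615[hold]; j=4 S=128.5596 intr=0.0000 cont=0.0000 V=0.0000[hold]; j=5 S=178.2409 intr=0.0000 cont=0.0000 V=0.0000[hold]
k=4: j=0 S=40.9680 intr=22.6120 cont=21.1873 V=22.6120[EX]; j=1 S=56.7999 intr=6.7801 cont=9.5131 V=9.5131[hold]; j=2 S=78.7500 intr=0.0000 cont=2.5233 V=2.5233[hold]; j=3 S=109.1826 intr=0.0000 cont=0.3045 V=0.3045[hold]; j=4 S=151.3756 intr=0.0000 cont=0.0000 V=0.0000[hold]
k=3: j=0 S=48.2388 intr=15.3412 cont=15.3302 V=15.3412[EX]; j=1 S=66.8805 intr=0.0000 cont=5.6846 V=5.6846[hold]; j=2 S=92.7261 intr=0.0000 cont=1.3191 V=1.3191[hold]; j=3 S=128.5596 intr=0.0000 cont=0.1402 V=0.1402[hold]
k=2: j=0 S=56.7999 intr=6.7801 cont=10.0028 V=10.0028[hold]; j=1 S=78.7500 intr=0.0000 cont=3.2993 V=3.2993[hold]; j=2 S=109.1826 intr=0.0000 cont=0.6798 V=0.6798[hold]
k=1: j=0 S=66.8805 intr=0.0000 cont=6.3114 V=6.3114[hold]; j=1 S=92.7261 intr=0.0000 cont=1.8705 V=1.8705[hold]
k=0: j=0 S=78.7500 intr=0.0000 cont=3.8730 V=3.8730[hold]

price = 3.8730
tree:
3.8730
6.3114 1.8705
10.0028 3.2993 0.6798
15.3412 5.6846 1.3191 0.1402
22.6120 9.5131 2.5233 0.3045 0.0000
28.7868 15.3412 4.7378 0.6615 0.0000 0.0000
34.0310 22.6120 8.6770 1.4369 0.0000 0.0000 0.0000
38.4848 28.7868 15.3412 3.1213 0.0000 0.0000 0.0000 0.0000
42.2672 34.0310 22.6120 6.7801 0.0000 0.0000 0.0000 0.0000 0.0000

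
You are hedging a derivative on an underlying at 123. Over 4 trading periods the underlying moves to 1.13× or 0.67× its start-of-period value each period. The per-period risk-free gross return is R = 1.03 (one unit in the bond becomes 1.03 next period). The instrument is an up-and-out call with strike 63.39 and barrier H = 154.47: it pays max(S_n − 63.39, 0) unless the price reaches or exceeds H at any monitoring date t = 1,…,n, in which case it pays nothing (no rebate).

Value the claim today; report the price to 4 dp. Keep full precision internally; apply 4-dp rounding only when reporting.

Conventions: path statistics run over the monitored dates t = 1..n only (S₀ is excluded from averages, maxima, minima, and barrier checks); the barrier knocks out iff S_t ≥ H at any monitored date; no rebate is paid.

price = 11.1949

No-arbitrage gives p* = (R−d)/(u−d) = 0.7826: enumerate every path, weight its payoff by its p*-probability, and discount by R^4.
Enumerate all 2^4 = 16 price paths (U = up ×1.13, D = down ×0.67); each path with k up-moves has probability p*^k·(1−p*)^(4−k).
DDDD: M=82.4100, payoff=0.0000, prob=0.002233
UDDD: M=138.9900, payoff=0.0000, prob=0.008040
DUDD: M=93.1233, payoff=0.0000, prob=0.008040
UUDD: M=157.0587, payoff=0.0000, prob=0.028945
DDUD: M=82.4100, payoff=0.0000, prob=0.008040
UDUD: M=138.9900, payoff=7.1137, prob=0.028945
DUUD: M=105.2293, payoff=7.1137, prob=0.028945
UUUD: M=177.4763, payoff=0.0000, prob=0.104202
DDDU: M=82.4100, payoff=0.0000, prob=0.008040
UDDU: M=138.9900, payoff=7.1137, prob=0.028945
DUDU: M=93.1233, payoff=7.1137, prob=0.028945
UUDU: M=157.0587, payoff=0.0000, prob=0.104202
DDUU: M=82.4100, payoff=7.1137, prob=0.028945
UDUU: M=138.9900, payoff=55.5191, prob=0.104202
DUUU: M=118.9091, payoff=55.5191, prob=0.104202
UUUU: M=200.5483, payoff=0.0000, prob=0.375127
Price = Σ prob·payoff / R^4 = 12.599938 / 1.125509 = 11.1949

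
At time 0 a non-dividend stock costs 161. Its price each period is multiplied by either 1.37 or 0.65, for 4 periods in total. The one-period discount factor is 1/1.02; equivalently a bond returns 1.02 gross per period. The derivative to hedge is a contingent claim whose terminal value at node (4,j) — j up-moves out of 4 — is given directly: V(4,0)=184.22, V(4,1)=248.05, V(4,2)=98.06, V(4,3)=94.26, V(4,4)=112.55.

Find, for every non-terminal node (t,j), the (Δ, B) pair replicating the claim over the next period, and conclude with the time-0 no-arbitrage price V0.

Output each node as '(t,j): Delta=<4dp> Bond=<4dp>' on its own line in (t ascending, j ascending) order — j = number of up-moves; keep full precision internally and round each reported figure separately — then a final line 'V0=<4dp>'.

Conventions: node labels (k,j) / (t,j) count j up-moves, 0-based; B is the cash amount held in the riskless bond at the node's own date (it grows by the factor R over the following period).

(0,0): Delta=-0.3763 Bond=188.3476
(1,0): Delta=-0.7763 Bond=233.9765
(1,1): Delta=-0.1968 Bond=152.5154
(2,0): Delta=-0.9218 Bond=248.5527
(2,1): Delta=-0.7110 Bond=229.2944
(2,2): Delta=0.0340 Bond=85.8224
(3,0): Delta=2.0051 Bond=124.1134
(3,1): Delta=-2.2354 Bond=375.9389
(3,2): Delta=-0.0269 Bond=99.5005
(3,3): Delta=0.0614 Bond=76.2237
V0=127.7630

Risk-neutral probability p* = (R−d)/(u−d) = (1.02−0.65)/(1.37−0.65) = 0.5139.
At maturity the claim pays: V(4,0)=184.2200, V(4,1)=248.0500, V(4,2)=98.0600, V(4,3)=94.2600, V(4,4)=112.5500
(3,0): S=44.2146. Δ = (V_up−V_dn)/(S_up−S_dn) = (248.0500−184.2200)/(60.5740−28.7395) = 2.0051. V = [p*·248.0500 + (1−p*)·184.2200]/1.02 = 212.7662. B = V − Δ·S = 124.1134.
(3,1): S=93.1908. Δ = (V_up−V_dn)/(S_up−S_dn) = (98.0600−248.0500)/(127.6714−60.5740) = -2.2354. V = [p*·98.0600 + (1−p*)·248.0500]/1.02 = 167.6194. B = V − Δ·S = 375.9389.
(3,2): S=196.4176. Δ = (V_up−V_dn)/(S_up−S_dn) = (94.2600−98.0600)/(269.0921−127.6714) = -0.0269. V = [p*·94.2600 + (1−p*)·98.0600]/1.02 = 94.2228. B = V − Δ·S = 99.5005.
(3,3): S=413.9878. Δ = (V_up−V_dn)/(S_up−S_dn) = (112.5500−94.2600)/(567.1633−269.0921) = 0.0614. V = [p*·112.5500 + (1−p*)·94.2600]/1.02 = 101.6265. B = V − Δ·S = 76.2237.
(2,0): S=68.0225. Δ = (V_up−V_dn)/(S_up−S_dn) = (167.6194−212.7662)/(93.1908−44.2146) = -0.9218. V = [p*·167.6194 + (1−p*)·212.7662]/1.02 = 185.8488. B = V − Δ·S = 248.5527.
(2,1): S=143.3705. Δ = (V_up−V_dn)/(S_up−S_dn) = (94.2228−167.6194)/(196.4176−93.1908) = -0.7110. V = [p*·94.2228 + (1−p*)·167.6194]/1.02 = 127.3546. B = V − Δ·S = 229.2944.
(2,2): S=302.1809. Δ = (V_up−V_dn)/(S_up−S_dn) = (101.6265−94.2228)/(413.9878−196.4176) = 0.0340. V = [p*·101.6265 + (1−p*)·94.2228]/1.02 = 96.1054. B = V − Δ·S = 85.8224.
(1,0): S=104.6500. Δ = (V_up−V_dn)/(S_up−S_dn) = (127.3546−185.8488)/(143.3705−68.0225) = -0.7763. V = [p*·127.3546 + (1−p*)·185.8488]/1.02 = 152.7346. B = V − Δ·S = 233.9765.
(1,1): S=220.5700. Δ = (V_up−V_dn)/(S_up−S_dn) = (96.1054−127.3546)/(302.1809−143.3705) = -0.1968. V = [p*·96.1054 + (1−p*)·127.3546]/1.02 = 109.1137. B = V − Δ·S = 152.5154.
(0,0): S=161.0000. Δ = (V_up−V_dn)/(S_up−S_dn) = (109.1137−152.7346)/(220.5700−104.6500) = -0.3763. V = [p*·109.1137 + (1−p*)·152.7346]/1.02 = 127.7630. B = V − Δ·S = 188.3476.
Check: Δ(0,0)·S0 + B(0,0) = 127.7630 = V0.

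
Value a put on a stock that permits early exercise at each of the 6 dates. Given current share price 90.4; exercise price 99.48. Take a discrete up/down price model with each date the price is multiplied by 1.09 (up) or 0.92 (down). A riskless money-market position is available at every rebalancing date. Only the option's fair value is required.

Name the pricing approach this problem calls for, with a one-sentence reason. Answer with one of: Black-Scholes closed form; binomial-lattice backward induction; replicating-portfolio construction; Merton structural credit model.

framework: binomial-lattice backward induction

Key observation: early exercise of the strike-99.48 put must be checked at each of the 6 dates (spot 90.4), which forces a node-by-node comparison of intrinsic and continuation value backward from expiry.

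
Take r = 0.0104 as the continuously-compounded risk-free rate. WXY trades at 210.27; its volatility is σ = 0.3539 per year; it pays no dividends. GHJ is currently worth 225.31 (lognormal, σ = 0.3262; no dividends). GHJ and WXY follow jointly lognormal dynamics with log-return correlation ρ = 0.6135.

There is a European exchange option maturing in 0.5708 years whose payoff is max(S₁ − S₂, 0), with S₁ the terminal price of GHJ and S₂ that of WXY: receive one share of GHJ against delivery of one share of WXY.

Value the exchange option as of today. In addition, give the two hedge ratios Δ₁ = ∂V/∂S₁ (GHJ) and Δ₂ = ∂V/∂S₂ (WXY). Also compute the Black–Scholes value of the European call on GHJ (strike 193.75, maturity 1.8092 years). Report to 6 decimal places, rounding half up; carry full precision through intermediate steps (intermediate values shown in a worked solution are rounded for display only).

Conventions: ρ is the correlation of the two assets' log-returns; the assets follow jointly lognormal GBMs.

exchange price = 28.072835
Δ1 = 0.662072
Δ2 = -0.575920
price(GHJ call K=193.75) = 56.271450

σ_eff = √(σ₁² + σ₂² − 2ρσ₁σ₂) = √(0.3262² + 0.3539² − 2·0.6135·0.3262·0.3539) = 0.300007
d₁ = (ln(S₁/S₂) + (q₂ − q₁ + σ_eff²/2)T) / (σ_eff√T) = (ln(225.31/210.27) + (0.0 − 0.0 + 0.045002)·0.5708) / 0.226659 = 0.418126
d₂ = d₁ − σ_eff√T = 0.418126 − 0.226659 = 0.191467
N(d₁) = 0.662072,  N(d₂) = 0.575920
V = S₁·e^{−q₁T}·N(d₁) − S₂·e^{−q₂T}·N(d₂) = 149.171529 − 121.098694 = 28.072835
Δ₁ = e^{−q₁T}·N(d₁) = 0.662072;  Δ₂ = −e^{−q₂T}·N(d₂) = -0.575920
[vanilla: GHJ call K=193.75]
σ√T = 0.3262·√1.8092 = 0.438760
d₁ = (ln(S/K) + (r+σ²/2)T) / (σ√T) = (ln(225.31/193.75) + (0.0104+0.3262²/2)·1.8092) / 0.438760 = (0.150909 + 0.115071) / 0.438760 = 0.606207
d₂ = d₁ − σ√T = 0.606207 − 0.438760 = 0.167447
e^{−rT} = 0.981360
N(d₁) = 0.727811,  N(d₂) = 0.566491
price = S·N(d₁) − K·e^{−rT}·N(d₂) = 163.983173 − 107.711723 = 56.271450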